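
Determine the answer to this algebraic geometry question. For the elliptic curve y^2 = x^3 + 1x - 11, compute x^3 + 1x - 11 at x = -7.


Compute x^3 + 1x - 11 at x = -7:
x^3 = (-7)^3 = -343
1*x = 1*(-7) = -7
Sum: -343 - 7 - 11 = -361

-361


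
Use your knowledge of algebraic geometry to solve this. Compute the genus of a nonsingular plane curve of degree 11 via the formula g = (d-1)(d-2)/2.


Using the genus formula for smooth plane curves:
g = (d-1)(d-2)/2
g = (11-1)(11-2)/2
g = 10*9/2
g = 90/2 = 45

45


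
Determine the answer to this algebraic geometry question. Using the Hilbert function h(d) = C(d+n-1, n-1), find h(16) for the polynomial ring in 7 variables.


The Hilbert function for the polynomial ring in 7 variables is:
h(d) = C(d+n-1, n-1)
h(16) = C(16+7-1, 7-1) = C(22, 6)
= 22! / (6! * 16!)
= 74613

74613


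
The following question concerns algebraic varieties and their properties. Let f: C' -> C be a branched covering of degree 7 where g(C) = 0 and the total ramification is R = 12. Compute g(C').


Riemann-Hurwitz formula: 2g' - 2 = d(2g - 2) + R
Given: d = 7, g = 0, R = 12
2g' - 2 = 7*(2*0 - 2) + 12
2g' - 2 = 7*(-2) + 12
2g' - 2 = -14 + 12 = -2
2g' = 0
g' = 0

0


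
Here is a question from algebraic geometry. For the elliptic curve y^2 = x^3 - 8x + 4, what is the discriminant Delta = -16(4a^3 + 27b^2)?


Compute each component:
4a^3 = 4*(-8)^3 = 4*(-512) = -2048
27b^2 = 27*4^2 = 27*16 = 432
4a^3 + 27b^2 = -2048 + 432 = -1616
Delta = -16*(-1616) = 25856

25856


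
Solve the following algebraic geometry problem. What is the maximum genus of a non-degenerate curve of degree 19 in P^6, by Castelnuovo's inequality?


Castelnuovo's bound: write d - 1 = m(r-1) + epsilon with 0 <= epsilon < r-1.
d - 1 = 19 - 1 = 18
r - 1 = 6 - 1 = 5
18 = 3*5 + 3, so m = 3, epsilon = 3
pi(d, r) = m(m-1)(r-1)/2 + m*epsilon
= 3*2*5/2 + 3*3
= 30/2 + 9
= 15 + 9 = 24

24


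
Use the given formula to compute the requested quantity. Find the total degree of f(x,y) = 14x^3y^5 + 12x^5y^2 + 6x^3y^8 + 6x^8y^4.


Examine each term for its total degree (sum of exponents).
  Term '14x^3y^5' has total degree 3+5 = 8.
  Term '12x^5y^2' has total degree 5+2 = 7.
  Term '6x^3y^8' has total degree 3+8 = 11.
  Term '6x^8y^4' has total degree 8+4 = 12.
The maximum total degree among all terms is 12.

12


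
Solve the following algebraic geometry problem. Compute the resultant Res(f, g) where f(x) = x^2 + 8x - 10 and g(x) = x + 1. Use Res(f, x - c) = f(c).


For Res(f, x - c), we evaluate f at x = c.
f(-1) = (-1)^2 + 8*(-1) - 10
= 1 - 8 - 10
= -7 - 10 = -17
Res(f, g) = -17

-17


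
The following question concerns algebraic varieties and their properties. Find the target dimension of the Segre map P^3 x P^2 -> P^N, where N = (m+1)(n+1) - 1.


The Segre embedding maps P^m x P^n into P^N via
all products of coordinates from each factor.
N = (m+1)(n+1) - 1
N = (3+1)(2+1) - 1
N = 4*3 - 1
N = 12 - 1 = 11

11


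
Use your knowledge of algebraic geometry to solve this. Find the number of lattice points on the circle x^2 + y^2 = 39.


Systematically check integer values of x where x^2 <= 39.
For each valid x, check if 39 - x^2 is a perfect square.
Total integer solutions found: 0

0


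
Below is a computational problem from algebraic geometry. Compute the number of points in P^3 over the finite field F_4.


P^3(F_4) has (q^(n+1) - 1)/(q - 1) points.
= 4^3 + 4^2 + 4^1 + 4^0
= 64 + 16 + 4 + 1
= 85

85


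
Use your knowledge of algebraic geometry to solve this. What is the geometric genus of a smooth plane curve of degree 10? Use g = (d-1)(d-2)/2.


Using the genus formula for smooth plane curves:
g = (d-1)(d-2)/2
g = (10-1)(10-2)/2
g = 9*8/2
g = 72/2 = 36

36


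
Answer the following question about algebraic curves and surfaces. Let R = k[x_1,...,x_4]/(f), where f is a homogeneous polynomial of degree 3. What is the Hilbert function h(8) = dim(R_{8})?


For R = k[x_1,...,x_n]/(f) with f homogeneous of degree e:
The Hilbert series is (1 - t^e)/(1 - t)^n.
So h(d) = C(d+n-1, n-1) - C(d-e+n-1, n-1) for d >= e.
With n=4, e=3, d=8:
C(8+4-1, 4-1) = C(11, 3) = 165
C(8-3+4-1, 4-1) = C(8, 3) = 56
h(8) = 165 - 56 = 109

109


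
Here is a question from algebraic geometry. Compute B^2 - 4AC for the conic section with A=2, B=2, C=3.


The discriminant of a conic Ax^2 + Bxy + Cy^2 + ... = 0 is B^2 - 4AC.
B^2 = 2^2 = 4
4AC = 4*2*3 = 24
Discriminant = 4 - 24 = -20

-20


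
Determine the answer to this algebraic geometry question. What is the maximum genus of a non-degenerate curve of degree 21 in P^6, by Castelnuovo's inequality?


Castelnuovo's bound: write d - 1 = m(r-1) + epsilon with 0 <= epsilon < r-1.
d - 1 = 21 - 1 = 20
r - 1 = 6 - 1 = 5
20 = 4*5 + 0, so m = 4, epsilon = 0
pi(d, r) = m(m-1)(r-1)/2 + m*epsilon
= 4*3*5/2 + 4*0
= 60/2 + 0
= 30 + 0 = 30

30


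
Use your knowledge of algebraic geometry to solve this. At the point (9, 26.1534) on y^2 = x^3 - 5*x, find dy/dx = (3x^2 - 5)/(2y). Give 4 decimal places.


Using implicit differentiation of y^2 = x^3 - 5*x:
2y * dy/dx = 3x^2 - 5
dy/dx = (3x^2 - 5)/(2y)
Numerator: 3*9^2 - 5 = 238
Denominator: 2*26.1534 = 52.3068
dy/dx = 238/52.3068 = 4.5501

4.5501


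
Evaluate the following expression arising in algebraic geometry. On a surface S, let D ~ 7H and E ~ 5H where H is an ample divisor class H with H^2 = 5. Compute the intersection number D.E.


Using bilinearity of the intersection pairing on a surface S:
(aH).(bH) = ab * (H.H)
We have H^2 = 5.
D.E = (7H).(5H) = 7*5*5
= 35*5
= 175

175


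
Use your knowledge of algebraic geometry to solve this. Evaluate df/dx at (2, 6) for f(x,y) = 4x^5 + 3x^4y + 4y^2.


df/dx = 5*4*x^4 + 4*3*x^3*y
At (2,6): 5*4*2^4 + 4*3*2^3*6
= 320 + 576
= 896

896


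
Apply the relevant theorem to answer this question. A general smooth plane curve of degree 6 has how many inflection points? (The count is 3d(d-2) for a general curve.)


For a general smooth plane curve C of degree d, the inflection points are
the intersection of C with its Hessian curve, which has degree 3(d-2).
By Bezout, the total intersection number is d * 3(d-2) = 6 * 12 = 72.
For a general curve every flex is ordinary, so each contributes
multiplicity 1 to C·Hess(C), and the number of distinct inflection
points is 3d(d-2).
Inflection points = 3*6*(6-2) = 3*6*4 = 72

72


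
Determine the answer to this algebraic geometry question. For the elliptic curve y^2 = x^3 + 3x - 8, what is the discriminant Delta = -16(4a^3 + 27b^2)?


Compute each component:
4a^3 = 4*3^3 = 4*27 = 108
27b^2 = 27*(-8)^2 = 27*64 = 1728
4a^3 + 27b^2 = 108 + 1728 = 1836
Delta = -16*1836 = -29376

-29376


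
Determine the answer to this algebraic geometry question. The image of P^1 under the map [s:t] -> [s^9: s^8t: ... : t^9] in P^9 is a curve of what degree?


The rational normal curve in P^9 is the image of P^1 under the 9-uple Veronese.
A general hyperplane in P^9 pulls back to a degree-9 form on P^1, which has 9 zeros,
so the curve meets a general hyperplane in 9 points. Degree = 9.

9


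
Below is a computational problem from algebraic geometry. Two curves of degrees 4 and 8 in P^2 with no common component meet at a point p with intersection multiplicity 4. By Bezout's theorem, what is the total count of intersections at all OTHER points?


By Bezout's theorem, the total intersection number is d1 * d2.
Total = 4 * 8 = 32
Intersection multiplicity at p = 4
Remaining intersections = 32 - 4 = 28

28


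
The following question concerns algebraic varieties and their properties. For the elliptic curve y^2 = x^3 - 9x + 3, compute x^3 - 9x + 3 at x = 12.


Compute x^3 - 9x + 3 at x = 12:
x^3 = 12^3 = 1728
(-9)*x = (-9)*12 = -108
Sum: 1728 - 108 + 3 = 1623

1623


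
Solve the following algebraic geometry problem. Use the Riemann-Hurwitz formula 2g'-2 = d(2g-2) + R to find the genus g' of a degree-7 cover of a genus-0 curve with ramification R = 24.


Riemann-Hurwitz formula: 2g' - 2 = d(2g - 2) + R
Given: d = 7, g = 0, R = 24
2g' - 2 = 7*(2*0 - 2) + 24
2g' - 2 = 7*(-2) + 24
2g' - 2 = -14 + 24 = 10
2g' = 12
g' = 6

6


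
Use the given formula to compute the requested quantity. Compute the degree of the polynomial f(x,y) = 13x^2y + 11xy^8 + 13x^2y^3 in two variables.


Examine each term for its total degree (sum of exponents).
  Term '13x^2y' has total degree 2+1 = 3.
  Term '11xy^8' has total degree 1+8 = 9.
  Term '13x^2y^3' has total degree 2+3 = 5.
The maximum total degree among all terms is 9.

9


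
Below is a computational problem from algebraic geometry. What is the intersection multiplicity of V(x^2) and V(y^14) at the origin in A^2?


The intersection multiplicity of V(x^a) and V(y^b) at the origin is:
I(O; V(x^2), V(y^14)) = dim_k(k[x,y]/(x^2, y^14))
A basis for k[x,y]/(x^2, y^14) is the set of monomials x^i * y^j
where 0 <= i < 2 and 0 <= j < 14.
The number of such monomials is 2 * 14 = 28

28


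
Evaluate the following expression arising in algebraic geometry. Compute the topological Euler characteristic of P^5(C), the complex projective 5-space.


The complex projective space P^5 has one cell in each even real dimension 0, 2, ..., 10.
The cohomology groups are H^{2k}(P^5) = Z for k = 0,...,5, and 0 otherwise.
Euler characteristic = sum of Betti numbers = 1 per even-dimensional cohomology group.
chi(P^5) = 5 + 1 = 6

6


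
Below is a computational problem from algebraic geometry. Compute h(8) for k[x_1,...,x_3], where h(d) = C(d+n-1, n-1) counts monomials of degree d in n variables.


The Hilbert function for the polynomial ring in 3 variables is:
h(d) = C(d+n-1, n-1)
h(8) = C(8+3-1, 3-1) = C(10, 2)
= 10! / (2! * 8!)
= 45

45


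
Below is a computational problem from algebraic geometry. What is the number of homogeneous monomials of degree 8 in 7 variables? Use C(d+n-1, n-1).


The number of degree-8 monomials in 7 variables is C(d+n-1, n-1).
= C(8+7-1, 7-1) = C(14, 6)
= 3003

3003


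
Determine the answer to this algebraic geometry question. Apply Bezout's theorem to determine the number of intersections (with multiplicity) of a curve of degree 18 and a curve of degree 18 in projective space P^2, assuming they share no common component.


Bezout's theorem states the intersection count equals the product of degrees.
Intersection count = 18 * 18 = 324

324


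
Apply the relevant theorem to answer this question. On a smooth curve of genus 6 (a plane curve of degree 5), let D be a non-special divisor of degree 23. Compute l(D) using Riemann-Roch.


First, compute the genus of a smooth plane curve of degree 5:
g = (d-1)(d-2)/2 = (5-1)(5-2)/2 = 6
For a non-special divisor D (i.e., h^1(D) = 0), Riemann-Roch gives:
l(D) = deg(D) - g + 1
Since deg(D) = 23 >= 2g - 1 = 11, D is non-special.
l(D) = 23 - 6 + 1 = 18

18


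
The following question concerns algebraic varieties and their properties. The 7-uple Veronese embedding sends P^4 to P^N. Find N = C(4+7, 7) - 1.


The Veronese embedding v_d: P^n -> P^N maps each point to all
degree-d monomials in n+1 homogeneous coordinates.
N = C(n+d, d) - 1
N = C(4+7, 7) - 1
N = C(11, 7) - 1
C(11, 7) = 330
N = 330 - 1 = 329

329


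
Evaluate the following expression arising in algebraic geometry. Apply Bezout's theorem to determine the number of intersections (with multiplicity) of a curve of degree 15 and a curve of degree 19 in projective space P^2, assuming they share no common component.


Bezout's theorem states the intersection count equals the product of degrees.
Intersection count = 15 * 19 = 285

285


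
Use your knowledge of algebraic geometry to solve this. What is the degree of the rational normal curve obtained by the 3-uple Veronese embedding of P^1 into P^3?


The rational normal curve in P^3 is the image of P^1 under the 3-uple Veronese.
A general hyperplane in P^3 pulls back to a degree-3 form on P^1, which has 3 zeros,
so the curve meets a general hyperplane in 3 points. Degree = 3.

3


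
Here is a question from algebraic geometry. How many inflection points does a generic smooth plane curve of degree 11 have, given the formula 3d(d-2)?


For a general smooth plane curve C of degree d, the inflection points are
the intersection of C with its Hessian curve, which has degree 3(d-2).
By Bezout, the total intersection number is d * 3(d-2) = 11 * 27 = 297.
For a general curve every flex is ordinary, so each contributes
multiplicity 1 to C·Hess(C), and the number of distinct inflection
points is 3d(d-2).
Inflection points = 3*11*(11-2) = 3*11*9 = 297

297


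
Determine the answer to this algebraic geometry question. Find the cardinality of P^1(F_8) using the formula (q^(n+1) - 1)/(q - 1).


P^1(F_8) has (q^(n+1) - 1)/(q - 1) points.
= 8^1 + 8^0
= 8 + 1
= 9

9


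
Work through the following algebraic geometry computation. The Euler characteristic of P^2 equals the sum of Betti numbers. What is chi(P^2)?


The complex projective space P^2 has one cell in each even real dimension 0, 2, ..., 4.
The cohomology groups are H^{2k}(P^2) = Z for k = 0,...,2, and 0 otherwise.
Euler characteristic = sum of Betti numbers = 1 per even-dimensional cohomology group.
chi(P^2) = 2 + 1 = 3

3


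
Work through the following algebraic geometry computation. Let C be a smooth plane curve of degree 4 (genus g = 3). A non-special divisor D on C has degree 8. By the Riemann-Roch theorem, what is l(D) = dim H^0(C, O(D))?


First, compute the genus of a smooth plane curve of degree 4:
g = (d-1)(d-2)/2 = (4-1)(4-2)/2 = 3
For a non-special divisor D (i.e., h^1(D) = 0), Riemann-Roch gives:
l(D) = deg(D) - g + 1
Since deg(D) = 8 >= 2g - 1 = 5, D is non-special.
l(D) = 8 - 3 + 1 = 6

6


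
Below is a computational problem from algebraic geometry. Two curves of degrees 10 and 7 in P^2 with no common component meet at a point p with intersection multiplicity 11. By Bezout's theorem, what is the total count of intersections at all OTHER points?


By Bezout's theorem, the total intersection number is d1 * d2.
Total = 10 * 7 = 70
Intersection multiplicity at p = 11
Remaining intersections = 70 - 11 = 59

59


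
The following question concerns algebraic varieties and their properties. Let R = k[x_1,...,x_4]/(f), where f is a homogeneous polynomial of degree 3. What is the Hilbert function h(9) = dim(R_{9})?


For R = k[x_1,...,x_n]/(f) with f homogeneous of degree e:
The Hilbert series is (1 - t^e)/(1 - t)^n.
So h(d) = C(d+n-1, n-1) - C(d-e+n-1, n-1) for d >= e.
With n=4, e=3, d=9:
C(9+4-1, 4-1) = C(12, 3) = 220
C(9-3+4-1, 4-1) = C(9, 3) = 84
h(9) = 220 - 84 = 136

136


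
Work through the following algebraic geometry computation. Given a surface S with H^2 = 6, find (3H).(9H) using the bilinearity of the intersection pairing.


Using bilinearity of the intersection pairing on a surface S:
(aH).(bH) = ab * (H.H)
We have H^2 = 6.
D.E = (3H).(9H) = 3*9*6
= 27*6
= 162

162


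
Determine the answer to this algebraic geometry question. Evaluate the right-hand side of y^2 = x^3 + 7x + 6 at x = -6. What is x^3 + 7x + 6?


Compute x^3 + 7x + 6 at x = -6:
x^3 = (-6)^3 = -216
7*x = 7*(-6) = -42
Sum: -216 - 42 + 6 = -252

-252


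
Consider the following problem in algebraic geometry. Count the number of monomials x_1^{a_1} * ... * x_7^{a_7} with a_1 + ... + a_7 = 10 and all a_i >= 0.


The number of degree-10 monomials in 7 variables is C(d+n-1, n-1).
= C(10+7-1, 7-1) = C(16, 6)
= 8008

8008


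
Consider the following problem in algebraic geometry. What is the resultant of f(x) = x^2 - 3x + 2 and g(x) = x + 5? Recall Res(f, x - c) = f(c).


For Res(f, x - c), we evaluate f at x = c.
f(-5) = (-5)^2 - 3*(-5) + 2
= 25 + 15 + 2
= 40 + 2 = 42
Res(f, g) = 42

42


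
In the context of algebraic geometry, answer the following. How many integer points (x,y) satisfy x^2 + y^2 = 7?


Systematically check integer values of x where x^2 <= 7.
For each valid x, check if 7 - x^2 is a perfect square.
Total integer solutions found: 0

0


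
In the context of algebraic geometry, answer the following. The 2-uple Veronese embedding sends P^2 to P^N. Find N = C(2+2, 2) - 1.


The Veronese embedding v_d: P^n -> P^N maps each point to all
degree-d monomials in n+1 homogeneous coordinates.
N = C(n+d, d) - 1
N = C(2+2, 2) - 1
N = C(4, 2) - 1
C(4, 2) = 6
N = 6 - 1 = 5

5


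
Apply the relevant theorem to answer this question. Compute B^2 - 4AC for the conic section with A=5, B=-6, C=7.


The discriminant of a conic Ax^2 + Bxy + Cy^2 + ... = 0 is B^2 - 4AC.
B^2 = (-6)^2 = 36
4AC = 4*5*7 = 140
Discriminant = 36 - 140 = -104

-104


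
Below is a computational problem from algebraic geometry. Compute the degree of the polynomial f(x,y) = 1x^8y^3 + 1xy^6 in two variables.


Examine each term for its total degree (sum of exponents).
  Term '1x^8y^3' has total degree 8+3 = 11.
  Term '1xy^6' has total degree 1+6 = 7.
The maximum total degree among all terms is 11.

11


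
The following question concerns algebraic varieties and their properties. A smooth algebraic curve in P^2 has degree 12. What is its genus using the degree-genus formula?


Using the genus formula for smooth plane curves:
g = (d-1)(d-2)/2
g = (12-1)(12-2)/2
g = 11*10/2
g = 110/2 = 55

55


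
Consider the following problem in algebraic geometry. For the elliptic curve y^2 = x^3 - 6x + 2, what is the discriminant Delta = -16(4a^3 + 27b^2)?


Compute each component:
4a^3 = 4*(-6)^3 = 4*(-216) = -864
27b^2 = 27*2^2 = 27*4 = 108
4a^3 + 27b^2 = -864 + 108 = -756
Delta = -16*(-756) = 12096

12096


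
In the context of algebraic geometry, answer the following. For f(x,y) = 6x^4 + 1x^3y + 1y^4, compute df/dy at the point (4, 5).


df/dy = 1*x^3 + 4*1*y^3
At (4,5): 1*4^3 + 4*1*5^3
= 64 + 500
= 564

564


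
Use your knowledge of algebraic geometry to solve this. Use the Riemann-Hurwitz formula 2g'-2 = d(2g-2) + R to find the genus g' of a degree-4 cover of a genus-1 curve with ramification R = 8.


Riemann-Hurwitz formula: 2g' - 2 = d(2g - 2) + R
Given: d = 4, g = 1, R = 8
2g' - 2 = 4*(2*1 - 2) + 8
2g' - 2 = 4*0 + 8
2g' - 2 = 0 + 8 = 8
2g' = 10
g' = 5

5


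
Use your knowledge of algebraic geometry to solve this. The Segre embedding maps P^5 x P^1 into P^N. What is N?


The Segre embedding maps P^m x P^n into P^N via
all products of coordinates from each factor.
N = (m+1)(n+1) - 1
N = (5+1)(1+1) - 1
N = 6*2 - 1
N = 12 - 1 = 11

11


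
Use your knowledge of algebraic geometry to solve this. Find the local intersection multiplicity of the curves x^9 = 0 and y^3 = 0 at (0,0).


The intersection multiplicity of V(x^a) and V(y^b) at the origin is:
I(O; V(x^9), V(y^3)) = dim_k(k[x,y]/(x^9, y^3))
A basis for k[x,y]/(x^9, y^3) is the set of monomials x^i * y^j
where 0 <= i < 9 and 0 <= j < 3.
The number of such monomials is 9 * 3 = 27

27


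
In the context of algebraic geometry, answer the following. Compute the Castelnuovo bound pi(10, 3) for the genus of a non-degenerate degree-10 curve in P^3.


Castelnuovo's bound: write d - 1 = m(r-1) + epsilon with 0 <= epsilon < r-1.
d - 1 = 10 - 1 = 9
r - 1 = 3 - 1 = 2
9 = 4*2 + 1, so m = 4, epsilon = 1
pi(d, r) = m(m-1)(r-1)/2 + m*epsilon
= 4*3*2/2 + 4*1
= 24/2 + 4
= 12 + 4 = 16

16


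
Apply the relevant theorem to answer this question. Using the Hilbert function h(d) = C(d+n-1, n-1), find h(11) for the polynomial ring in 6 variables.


The Hilbert function for the polynomial ring in 6 variables is:
h(d) = C(d+n-1, n-1)
h(11) = C(11+6-1, 6-1) = C(16, 5)
= 16! / (5! * 11!)
= 4368

4368


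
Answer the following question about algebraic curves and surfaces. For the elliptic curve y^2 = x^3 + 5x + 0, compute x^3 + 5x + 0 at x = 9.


Compute x^3 + 5x + 0 at x = 9:
x^3 = 9^3 = 729
5*x = 5*9 = 45
Sum: 729 + 45 + 0 = 774

774


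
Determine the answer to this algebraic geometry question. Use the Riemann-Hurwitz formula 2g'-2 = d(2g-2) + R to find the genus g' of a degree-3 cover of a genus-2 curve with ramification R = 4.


Riemann-Hurwitz formula: 2g' - 2 = d(2g - 2) + R
Given: d = 3, g = 2, R = 4
2g' - 2 = 3*(2*2 - 2) + 4
2g' - 2 = 3*2 + 4
2g' - 2 = 6 + 4 = 10
2g' = 12
g' = 6

6


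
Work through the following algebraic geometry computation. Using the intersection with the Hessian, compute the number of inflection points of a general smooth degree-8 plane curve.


For a general smooth plane curve C of degree d, the inflection points are
the intersection of C with its Hessian curve, which has degree 3(d-2).
By Bezout, the total intersection number is d * 3(d-2) = 8 * 18 = 144.
For a general curve every flex is ordinary, so each contributes
multiplicity 1 to C·Hess(C), and the number of distinct inflection
points is 3d(d-2).
Inflection points = 3*8*(8-2) = 3*8*6 = 144

144


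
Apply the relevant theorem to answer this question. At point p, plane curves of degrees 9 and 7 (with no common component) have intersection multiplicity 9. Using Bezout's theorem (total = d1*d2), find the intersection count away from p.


By Bezout's theorem, the total intersection number is d1 * d2.
Total = 9 * 7 = 63
Intersection multiplicity at p = 9
Remaining intersections = 63 - 9 = 54

54


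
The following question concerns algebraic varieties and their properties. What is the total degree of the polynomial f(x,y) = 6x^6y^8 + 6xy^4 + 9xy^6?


Examine each term for its total degree (sum of exponents).
  Term '6x^6y^8' has total degree 6+8 = 14.
  Term '6xy^4' has total degree 1+4 = 5.
  Term '9xy^6' has total degree 1+6 = 7.
The maximum total degree among all terms is 14.

14


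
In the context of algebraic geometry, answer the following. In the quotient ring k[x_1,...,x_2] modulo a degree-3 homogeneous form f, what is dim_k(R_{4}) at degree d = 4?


For R = k[x_1,...,x_n]/(f) with f homogeneous of degree e:
The Hilbert series is (1 - t^e)/(1 - t)^n.
So h(d) = C(d+n-1, n-1) - C(d-e+n-1, n-1) for d >= e.
With n=2, e=3, d=4:
C(4+2-1, 2-1) = C(5, 1) = 5
C(4-3+2-1, 2-1) = C(2, 1) = 2
h(4) = 5 - 2 = 3

3


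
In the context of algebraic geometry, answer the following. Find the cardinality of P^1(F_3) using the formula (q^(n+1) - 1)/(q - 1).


P^1(F_3) has (q^(n+1) - 1)/(q - 1) points.
= 3^1 + 3^0
= 3 + 1
= 4

4


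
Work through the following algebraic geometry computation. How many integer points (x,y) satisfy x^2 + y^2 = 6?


Systematically check integer values of x where x^2 <= 6.
For each valid x, check if 6 - x^2 is a perfect square.
Total integer solutions found: 0

0


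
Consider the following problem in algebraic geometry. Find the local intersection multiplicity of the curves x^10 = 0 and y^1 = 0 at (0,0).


The intersection multiplicity of V(x^a) and V(y^b) at the origin is:
I(O; V(x^10), V(y^1)) = dim_k(k[x,y]/(x^10, y^1))
A basis for k[x,y]/(x^10, y^1) is the set of monomials x^i * y^j
where 0 <= i < 10 and 0 <= j < 1.
The number of such monomials is 10 * 1 = 10

10


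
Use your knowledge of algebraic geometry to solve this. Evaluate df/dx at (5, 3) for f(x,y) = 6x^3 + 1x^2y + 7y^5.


df/dx = 3*6*x^2 + 2*1*x^1*y
At (5,3): 3*6*5^2 + 2*1*5^1*3
= 450 + 30
= 480

480


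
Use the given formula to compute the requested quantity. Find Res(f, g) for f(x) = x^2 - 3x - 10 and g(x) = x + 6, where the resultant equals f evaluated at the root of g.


For Res(f, x - c), we evaluate f at x = c.
f(-6) = (-6)^2 - 3*(-6) - 10
= 36 + 18 - 10
= 54 - 10 = 44
Res(f, g) = 44

44


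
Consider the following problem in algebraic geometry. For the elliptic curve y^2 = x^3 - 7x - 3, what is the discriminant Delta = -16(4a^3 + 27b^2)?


Compute each component:
4a^3 = 4*(-7)^3 = 4*(-343) = -1372
27b^2 = 27*(-3)^2 = 27*9 = 243
4a^3 + 27b^2 = -1372 + 243 = -1129
Delta = -16*(-1129) = 18064

18064


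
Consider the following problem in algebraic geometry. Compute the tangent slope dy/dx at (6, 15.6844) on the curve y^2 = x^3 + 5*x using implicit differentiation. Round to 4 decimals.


Using implicit differentiation of y^2 = x^3 + 5*x:
2y * dy/dx = 3x^2 + 5
dy/dx = (3x^2 + 5)/(2y)
Numerator: 3*6^2 + 5 = 113
Denominator: 2*15.6844 = 31.3688
dy/dx = 113/31.3688 = 3.6023

3.6023


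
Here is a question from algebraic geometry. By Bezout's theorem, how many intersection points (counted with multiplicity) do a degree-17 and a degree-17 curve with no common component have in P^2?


Bezout's theorem states the intersection count equals the product of degrees.
Intersection count = 17 * 17 = 289

289


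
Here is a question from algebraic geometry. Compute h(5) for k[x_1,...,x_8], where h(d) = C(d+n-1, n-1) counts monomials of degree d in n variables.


The Hilbert function for the polynomial ring in 8 variables is:
h(d) = C(d+n-1, n-1)
h(5) = C(5+8-1, 8-1) = C(12, 7)
= 12! / (7! * 5!)
= 792

792


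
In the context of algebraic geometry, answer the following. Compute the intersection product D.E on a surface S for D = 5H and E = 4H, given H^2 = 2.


Using bilinearity of the intersection pairing on a surface S:
(aH).(bH) = ab * (H.H)
We have H^2 = 2.
D.E = (5H).(4H) = 5*4*2
= 20*2
= 40

40


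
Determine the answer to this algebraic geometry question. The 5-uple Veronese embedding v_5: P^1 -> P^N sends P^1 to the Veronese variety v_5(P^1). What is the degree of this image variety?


The Veronese variety v_5(P^1) has degree d^r.
d^r = 5^1 = 5

5


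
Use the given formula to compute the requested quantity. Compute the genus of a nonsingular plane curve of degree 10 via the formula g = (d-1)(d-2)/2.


Using the genus formula for smooth plane curves:
g = (d-1)(d-2)/2
g = (10-1)(10-2)/2
g = 9*8/2
g = 72/2 = 36

36


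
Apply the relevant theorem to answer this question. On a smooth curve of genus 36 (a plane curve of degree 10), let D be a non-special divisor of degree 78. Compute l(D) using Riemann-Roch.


First, compute the genus of a smooth plane curve of degree 10:
g = (d-1)(d-2)/2 = (10-1)(10-2)/2 = 36
For a non-special divisor D (i.e., h^1(D) = 0), Riemann-Roch gives:
l(D) = deg(D) - g + 1
Since deg(D) = 78 >= 2g - 1 = 71, D is non-special.
l(D) = 78 - 36 + 1 = 43

43


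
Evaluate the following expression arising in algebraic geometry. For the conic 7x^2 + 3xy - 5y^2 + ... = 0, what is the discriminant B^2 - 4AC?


The discriminant of a conic Ax^2 + Bxy + Cy^2 + ... = 0 is B^2 - 4AC.
B^2 = 3^2 = 9
4AC = 4*7*(-5) = -140
Discriminant = 9 + 140 = 149

149


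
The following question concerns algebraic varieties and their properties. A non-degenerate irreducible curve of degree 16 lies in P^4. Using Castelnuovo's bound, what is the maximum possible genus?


Castelnuovo's bound: write d - 1 = m(r-1) + epsilon with 0 <= epsilon < r-1.
d - 1 = 16 - 1 = 15
r - 1 = 4 - 1 = 3
15 = 5*3 + 0, so m = 5, epsilon = 0
pi(d, r) = m(m-1)(r-1)/2 + m*epsilon
= 5*4*3/2 + 5*0
= 60/2 + 0
= 30 + 0 = 30

30


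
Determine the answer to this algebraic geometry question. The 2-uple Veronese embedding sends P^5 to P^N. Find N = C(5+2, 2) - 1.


The Veronese embedding v_d: P^n -> P^N maps each point to all
degree-d monomials in n+1 homogeneous coordinates.
N = C(n+d, d) - 1
N = C(5+2, 2) - 1
N = C(7, 2) - 1
C(7, 2) = 21
N = 21 - 1 = 20

20


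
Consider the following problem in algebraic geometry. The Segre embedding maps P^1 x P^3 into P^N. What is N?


The Segre embedding maps P^m x P^n into P^N via
all products of coordinates from each factor.
N = (m+1)(n+1) - 1
N = (1+1)(3+1) - 1
N = 2*4 - 1
N = 8 - 1 = 7

7


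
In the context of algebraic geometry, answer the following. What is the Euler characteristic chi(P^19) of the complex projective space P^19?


The complex projective space P^19 has one cell in each even real dimension 0, 2, ..., 38.
The cohomology groups are H^{2k}(P^19) = Z for k = 0,...,19, and 0 otherwise.
Euler characteristic = sum of Betti numbers = 1 per even-dimensional cohomology group.
chi(P^19) = 19 + 1 = 20

20


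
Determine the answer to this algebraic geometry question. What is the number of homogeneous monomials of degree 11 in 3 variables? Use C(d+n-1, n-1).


The number of degree-11 monomials in 3 variables is C(d+n-1, n-1).
= C(11+3-1, 3-1) = C(13, 2)
= 78

78


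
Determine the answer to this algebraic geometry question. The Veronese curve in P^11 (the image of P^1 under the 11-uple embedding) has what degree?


The rational normal curve in P^11 is the image of P^1 under the 11-uple Veronese.
A general hyperplane in P^11 pulls back to a degree-11 form on P^1, which has 11 zeros,
so the curve meets a general hyperplane in 11 points. Degree = 11.

11


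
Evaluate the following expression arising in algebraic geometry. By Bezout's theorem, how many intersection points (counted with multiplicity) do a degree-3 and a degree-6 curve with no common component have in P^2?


Bezout's theorem states the intersection count equals the product of degrees.
Intersection count = 3 * 6 = 18

18


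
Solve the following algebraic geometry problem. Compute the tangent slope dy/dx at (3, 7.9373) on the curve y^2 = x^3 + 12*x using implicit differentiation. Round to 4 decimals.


Using implicit differentiation of y^2 = x^3 + 12*x:
2y * dy/dx = 3x^2 + 12
dy/dx = (3x^2 + 12)/(2y)
Numerator: 3*3^2 + 12 = 39
Denominator: 2*7.9373 = 15.8746
dy/dx = 39/15.8746 = 2.4568

2.4568


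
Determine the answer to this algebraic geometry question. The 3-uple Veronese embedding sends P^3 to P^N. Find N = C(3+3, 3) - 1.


The Veronese embedding v_d: P^n -> P^N maps each point to all
degree-d monomials in n+1 homogeneous coordinates.
N = C(n+d, d) - 1
N = C(3+3, 3) - 1
N = C(6, 3) - 1
C(6, 3) = 20
N = 20 - 1 = 19

19


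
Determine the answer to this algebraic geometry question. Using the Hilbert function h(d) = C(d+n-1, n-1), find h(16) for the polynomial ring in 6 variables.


The Hilbert function for the polynomial ring in 6 variables is:
h(d) = C(d+n-1, n-1)
h(16) = C(16+6-1, 6-1) = C(21, 5)
= 21! / (5! * 16!)
= 20349

20349


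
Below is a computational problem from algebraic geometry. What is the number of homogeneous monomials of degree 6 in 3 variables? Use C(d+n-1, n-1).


The number of degree-6 monomials in 3 variables is C(d+n-1, n-1).
= C(6+3-1, 3-1) = C(8, 2)
= 28

28


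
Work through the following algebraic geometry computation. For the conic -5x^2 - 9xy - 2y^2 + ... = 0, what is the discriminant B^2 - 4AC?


The discriminant of a conic Ax^2 + Bxy + Cy^2 + ... = 0 is B^2 - 4AC.
B^2 = (-9)^2 = 81
4AC = 4*(-5)*(-2) = 40
Discriminant = 81 - 40 = 41

41


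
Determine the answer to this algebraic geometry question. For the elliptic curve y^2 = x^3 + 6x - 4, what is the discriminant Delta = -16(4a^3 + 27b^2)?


Compute each component:
4a^3 = 4*6^3 = 4*216 = 864
27b^2 = 27*(-4)^2 = 27*16 = 432
4a^3 + 27b^2 = 864 + 432 = 1296
Delta = -16*1296 = -20736

-20736


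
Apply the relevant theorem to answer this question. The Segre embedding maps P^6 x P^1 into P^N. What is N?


The Segre embedding maps P^m x P^n into P^N via
all products of coordinates from each factor.
N = (m+1)(n+1) - 1
N = (6+1)(1+1) - 1
N = 7*2 - 1
N = 14 - 1 = 13

13


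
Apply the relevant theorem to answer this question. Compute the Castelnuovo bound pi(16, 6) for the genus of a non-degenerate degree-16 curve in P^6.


Castelnuovo's bound: write d - 1 = m(r-1) + epsilon with 0 <= epsilon < r-1.
d - 1 = 16 - 1 = 15
r - 1 = 6 - 1 = 5
15 = 3*5 + 0, so m = 3, epsilon = 0
pi(d, r) = m(m-1)(r-1)/2 + m*epsilon
= 3*2*5/2 + 3*0
= 30/2 + 0
= 15 + 0 = 15

15


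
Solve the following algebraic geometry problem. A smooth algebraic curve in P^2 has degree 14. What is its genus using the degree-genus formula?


Using the genus formula for smooth plane curves:
g = (d-1)(d-2)/2
g = (14-1)(14-2)/2
g = 13*12/2
g = 156/2 = 78

78


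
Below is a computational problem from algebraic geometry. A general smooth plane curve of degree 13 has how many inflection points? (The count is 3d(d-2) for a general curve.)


For a general smooth plane curve C of degree d, the inflection points are
the intersection of C with its Hessian curve, which has degree 3(d-2).
By Bezout, the total intersection number is d * 3(d-2) = 13 * 33 = 429.
For a general curve every flex is ordinary, so each contributes
multiplicity 1 to C·Hess(C), and the number of distinct inflection
points is 3d(d-2).
Inflection points = 3*13*(13-2) = 3*13*11 = 429

429


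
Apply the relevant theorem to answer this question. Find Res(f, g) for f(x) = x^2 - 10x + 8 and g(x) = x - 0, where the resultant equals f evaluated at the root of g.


For Res(f, x - c), we evaluate f at x = c.
f(0) = 0^2 - 10*0 + 8
= 0 + 0 + 8
= 0 + 8 = 8
Res(f, g) = 8

8


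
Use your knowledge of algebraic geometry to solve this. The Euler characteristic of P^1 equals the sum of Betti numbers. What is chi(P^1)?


The complex projective space P^1 has one cell in each even real dimension 0, 2, ..., 2.
The cohomology groups are H^{2k}(P^1) = Z for k = 0,...,1, and 0 otherwise.
Euler characteristic = sum of Betti numbers = 1 per even-dimensional cohomology group.
chi(P^1) = 1 + 1 = 2

2


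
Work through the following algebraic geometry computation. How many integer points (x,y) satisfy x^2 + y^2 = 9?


Systematically check integer values of x where x^2 <= 9.
For each valid x, check if 9 - x^2 is a perfect square.
x=0: 9 - 0 = 9, sqrt = 3 (valid)
x=3: 9 - 9 = 0, sqrt = 0 (valid)
Total integer solutions found: 4

4


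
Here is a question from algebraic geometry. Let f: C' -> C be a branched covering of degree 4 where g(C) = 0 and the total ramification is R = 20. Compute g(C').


Riemann-Hurwitz formula: 2g' - 2 = d(2g - 2) + R
Given: d = 4, g = 0, R = 20
2g' - 2 = 4*(2*0 - 2) + 20
2g' - 2 = 4*(-2) + 20
2g' - 2 = -8 + 20 = 12
2g' = 14
g' = 7

7


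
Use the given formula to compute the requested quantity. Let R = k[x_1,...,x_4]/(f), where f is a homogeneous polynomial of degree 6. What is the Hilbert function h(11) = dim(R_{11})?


For R = k[x_1,...,x_n]/(f) with f homogeneous of degree e:
The Hilbert series is (1 - t^e)/(1 - t)^n.
So h(d) = C(d+n-1, n-1) - C(d-e+n-1, n-1) for d >= e.
With n=4, e=6, d=11:
C(11+4-1, 4-1) = C(14, 3) = 364
C(11-6+4-1, 4-1) = C(8, 3) = 56
h(11) = 364 - 56 = 308

308


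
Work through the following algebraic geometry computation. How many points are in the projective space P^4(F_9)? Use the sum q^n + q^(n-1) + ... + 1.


P^4(F_9) has (q^(n+1) - 1)/(q - 1) points.
= 9^4 + 9^3 + 9^2 + 9^1 + 9^0
= 6561 + 729 + 81 + 9 + 1
= 7381

7381


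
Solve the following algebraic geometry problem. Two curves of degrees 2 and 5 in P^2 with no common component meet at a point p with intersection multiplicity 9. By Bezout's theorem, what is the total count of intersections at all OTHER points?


By Bezout's theorem, the total intersection number is d1 * d2.
Total = 2 * 5 = 10
Intersection multiplicity at p = 9
Remaining intersections = 10 - 9 = 1

1


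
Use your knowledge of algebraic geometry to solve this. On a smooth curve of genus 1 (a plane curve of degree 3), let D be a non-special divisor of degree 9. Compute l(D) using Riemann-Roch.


First, compute the genus of a smooth plane curve of degree 3:
g = (d-1)(d-2)/2 = (3-1)(3-2)/2 = 1
For a non-special divisor D (i.e., h^1(D) = 0), Riemann-Roch gives:
l(D) = deg(D) - g + 1
Since deg(D) = 9 >= 2g - 1 = 1, D is non-special.
l(D) = 9 - 1 + 1 = 9

9


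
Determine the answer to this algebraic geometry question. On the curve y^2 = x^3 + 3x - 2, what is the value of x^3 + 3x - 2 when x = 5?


Compute x^3 + 3x - 2 at x = 5:
x^3 = 5^3 = 125
3*x = 3*5 = 15
Sum: 125 + 15 - 2 = 138

138


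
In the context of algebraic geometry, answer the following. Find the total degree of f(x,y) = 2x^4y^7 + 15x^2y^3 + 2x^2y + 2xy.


Examine each term for its total degree (sum of exponents).
  Term '2x^4y^7' has total degree 4+7 = 11.
  Term '15x^2y^3' has total degree 2+3 = 5.
  Term '2x^2y' has total degree 2+1 = 3.
  Term '2xy' has total degree 1+1 = 2.
The maximum total degree among all terms is 11.

11


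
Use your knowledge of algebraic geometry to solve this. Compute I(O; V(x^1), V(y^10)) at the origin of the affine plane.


The intersection multiplicity of V(x^a) and V(y^b) at the origin is:
I(O; V(x^1), V(y^10)) = dim_k(k[x,y]/(x^1, y^10))
A basis for k[x,y]/(x^1, y^10) is the set of monomials x^i * y^j
where 0 <= i < 1 and 0 <= j < 10.
The number of such monomials is 1 * 10 = 10

10


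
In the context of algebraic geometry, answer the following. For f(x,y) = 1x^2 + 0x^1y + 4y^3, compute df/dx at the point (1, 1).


df/dx = 2*1*x^1 + 1*0*x^0*y
At (1,1): 2*1*1^1 + 1*0*1^0*1
= 2 + 0
= 2

2


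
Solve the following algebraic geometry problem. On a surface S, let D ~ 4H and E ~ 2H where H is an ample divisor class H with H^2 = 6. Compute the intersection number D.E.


Using bilinearity of the intersection pairing on a surface S:
(aH).(bH) = ab * (H.H)
We have H^2 = 6.
D.E = (4H).(2H) = 4*2*6
= 8*6
= 48

48


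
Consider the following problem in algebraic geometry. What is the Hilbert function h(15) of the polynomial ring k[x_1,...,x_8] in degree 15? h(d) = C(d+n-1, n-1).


The Hilbert function for the polynomial ring in 8 variables is:
h(d) = C(d+n-1, n-1)
h(15) = C(15+8-1, 8-1) = C(22, 7)
= 22! / (7! * 15!)
= 170544

170544


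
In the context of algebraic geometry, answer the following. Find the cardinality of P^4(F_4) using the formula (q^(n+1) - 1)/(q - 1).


P^4(F_4) has (q^(n+1) - 1)/(q - 1) points.
= 4^4 + 4^3 + 4^2 + 4^1 + 4^0
= 256 + 64 + 16 + 4 + 1
= 341

341


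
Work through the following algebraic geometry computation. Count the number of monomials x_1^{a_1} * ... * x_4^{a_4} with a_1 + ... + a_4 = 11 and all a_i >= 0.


The number of degree-11 monomials in 4 variables is C(d+n-1, n-1).
= C(11+4-1, 4-1) = C(14, 3)
= 364

364


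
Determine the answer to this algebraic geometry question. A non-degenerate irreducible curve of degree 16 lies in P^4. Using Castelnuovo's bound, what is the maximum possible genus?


Castelnuovo's bound: write d - 1 = m(r-1) + epsilon with 0 <= epsilon < r-1.
d - 1 = 16 - 1 = 15
r - 1 = 4 - 1 = 3
15 = 5*3 + 0, so m = 5, epsilon = 0
pi(d, r) = m(m-1)(r-1)/2 + m*epsilon
= 5*4*3/2 + 5*0
= 60/2 + 0
= 30 + 0 = 30

30


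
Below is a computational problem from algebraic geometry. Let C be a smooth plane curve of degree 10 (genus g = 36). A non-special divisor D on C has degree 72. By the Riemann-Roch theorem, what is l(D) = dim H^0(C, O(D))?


First, compute the genus of a smooth plane curve of degree 10:
g = (d-1)(d-2)/2 = (10-1)(10-2)/2 = 36
For a non-special divisor D (i.e., h^1(D) = 0), Riemann-Roch gives:
l(D) = deg(D) - g + 1
Since deg(D) = 72 >= 2g - 1 = 71, D is non-special.
l(D) = 72 - 36 + 1 = 37

37


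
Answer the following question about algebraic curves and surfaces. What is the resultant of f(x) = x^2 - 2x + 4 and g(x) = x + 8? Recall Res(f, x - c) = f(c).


For Res(f, x - c), we evaluate f at x = c.
f(-8) = (-8)^2 - 2*(-8) + 4
= 64 + 16 + 4
= 80 + 4 = 84
Res(f, g) = 84

84


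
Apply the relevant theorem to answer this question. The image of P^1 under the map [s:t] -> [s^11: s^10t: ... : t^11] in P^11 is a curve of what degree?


The rational normal curve in P^11 is the image of P^1 under the 11-uple Veronese.
A general hyperplane in P^11 pulls back to a degree-11 form on P^1, which has 11 zeros,
so the curve meets a general hyperplane in 11 points. Degree = 11.

11


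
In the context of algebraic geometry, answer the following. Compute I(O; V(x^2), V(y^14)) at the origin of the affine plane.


The intersection multiplicity of V(x^a) and V(y^b) at the origin is:
I(O; V(x^2), V(y^14)) = dim_k(k[x,y]/(x^2, y^14))
A basis for k[x,y]/(x^2, y^14) is the set of monomials x^i * y^j
where 0 <= i < 2 and 0 <= j < 14.
The number of such monomials is 2 * 14 = 28

28


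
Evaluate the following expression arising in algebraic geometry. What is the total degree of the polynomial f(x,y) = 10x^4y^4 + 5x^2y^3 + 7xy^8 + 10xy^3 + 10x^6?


Examine each term for its total degree (sum of exponents).
  Term '10x^4y^4' has total degree 4+4 = 8.
  Term '5x^2y^3' has total degree 2+3 = 5.
  Term '7xy^8' has total degree 1+8 = 9.
  Term '10xy^3' has total degree 1+3 = 4.
  Term '10x^6' has total degree 6+0 = 6.
The maximum total degree among all terms is 9.

9
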